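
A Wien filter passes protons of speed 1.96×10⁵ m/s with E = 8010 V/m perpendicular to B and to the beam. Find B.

Balance of forces in the selector: qE = qvB ⇒ B = E/v.
B = 8010/1.96×10⁵ = 0.0409 T.

B = 0.0409 T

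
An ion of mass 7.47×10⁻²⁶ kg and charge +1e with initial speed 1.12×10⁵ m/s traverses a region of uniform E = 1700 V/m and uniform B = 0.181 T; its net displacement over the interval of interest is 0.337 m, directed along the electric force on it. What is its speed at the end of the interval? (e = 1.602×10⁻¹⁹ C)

B does no work; ΔKE = |q|E d.
½mv_f² = ½mv₀² + |q|Ed = ½(7.47×10⁻²⁶)(1.12×10⁵)² + (1.602×10⁻¹⁹)(1700)(0.337) ≈ 4.685×10⁻¹⁶ J + 9.178×10⁻¹⁷ J ≈ 5.603×10⁻¹⁶ J.
v_f = √(2·5.603×10⁻¹⁶/7.47×10⁻²⁶) ≈ 1.22×10⁵ m/s.

v_f ≈ 1.22×10⁵ m/s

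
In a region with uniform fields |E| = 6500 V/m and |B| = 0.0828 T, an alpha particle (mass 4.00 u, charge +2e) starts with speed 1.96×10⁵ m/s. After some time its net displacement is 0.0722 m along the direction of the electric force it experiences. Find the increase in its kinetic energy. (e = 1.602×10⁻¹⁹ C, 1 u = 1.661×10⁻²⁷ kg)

The magnetic force is always ⟂ v and does no work; only the electric force changes KE.
ΔKE = F_E · d = |q|E d = (3.204×10⁻¹⁹)(6500)(0.0722) ≈ 1.50×10⁻¹⁶ J.

ΔKE ≈ 1.50×10⁻¹⁶ J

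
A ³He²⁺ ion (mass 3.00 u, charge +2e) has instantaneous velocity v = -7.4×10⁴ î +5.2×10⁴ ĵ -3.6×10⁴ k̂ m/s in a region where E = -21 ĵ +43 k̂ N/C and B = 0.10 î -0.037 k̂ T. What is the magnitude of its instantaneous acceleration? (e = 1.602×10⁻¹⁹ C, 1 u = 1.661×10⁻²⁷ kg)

|a| ≈ 5.41×10¹¹ m/s²

v×B = (-1920, -6340, -5200) N/C.
E + v×B = (-1920, -6360, -5160) N/C.
F = q(E + v×B) = (3.204×10⁻¹⁹ C)·(-1920, -6360, -5160) = (-6.16×10⁻¹⁶, -2.04×10⁻¹⁵, -1.65×10⁻¹⁵) N.
|a| = |F|/m = 2.695×10⁻¹⁵/4.983×10⁻²⁷ ≈ 5.41×10¹¹ m/s².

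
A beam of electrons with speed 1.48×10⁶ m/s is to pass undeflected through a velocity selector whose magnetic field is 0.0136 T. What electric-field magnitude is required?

E = 2.01×10⁴ V/m

For straight-line motion qE = qvB, so E = vB.
E = 1.48×10⁶ × 0.0136 = 2.01×10⁴ V/m.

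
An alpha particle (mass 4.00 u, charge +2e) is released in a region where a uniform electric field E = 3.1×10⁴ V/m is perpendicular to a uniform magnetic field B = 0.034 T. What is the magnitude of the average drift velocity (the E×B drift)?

v_d ≈ 9.1×10⁵ m/s

The E×B drift speed is v_d = E/B.
v_d = 3.1×10⁴/0.034 = 9.1×10⁵ m/s.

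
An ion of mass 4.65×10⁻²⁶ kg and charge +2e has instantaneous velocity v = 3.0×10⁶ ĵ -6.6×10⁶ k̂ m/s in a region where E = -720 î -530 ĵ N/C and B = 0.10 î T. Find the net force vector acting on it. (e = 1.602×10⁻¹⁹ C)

v×B = (0, -6.60×10⁵, -3.00×10⁵) N/C.
E + v×B = (-720, -6.61×10⁵, -3.00×10⁵) N/C.
F = q(E + v×B) = (3.204×10⁻¹⁹ C)·(-720, -6.61×10⁵, -3.00×10⁵) = (-2.31×10⁻¹⁶, -2.12×10⁻¹³, -9.61×10⁻¹⁴) N.

F ≈ (-2.31×10⁻¹⁶, -2.12×10⁻¹³, -9.61×10⁻¹⁴) N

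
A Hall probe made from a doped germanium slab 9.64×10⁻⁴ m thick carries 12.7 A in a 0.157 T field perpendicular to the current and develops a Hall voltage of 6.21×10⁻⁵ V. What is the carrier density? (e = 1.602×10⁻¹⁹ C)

From V_H = IB/(n e t), n = IB/(V_H e t).
n = (12.7)(0.157)/((6.21×10⁻⁵)(1.602×10⁻¹⁹)(9.64×10⁻⁴)) ≈ 2.08×10²⁶ m⁻³.

n ≈ 2.08×10²⁶ m⁻³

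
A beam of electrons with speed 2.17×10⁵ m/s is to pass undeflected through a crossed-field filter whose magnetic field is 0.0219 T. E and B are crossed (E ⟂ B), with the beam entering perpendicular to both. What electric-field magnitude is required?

For straight-line motion qE = qvB, so E = vB.
E = 2.17×10⁵ × 0.0219 = 4750 V/m.

E = 4750 V/m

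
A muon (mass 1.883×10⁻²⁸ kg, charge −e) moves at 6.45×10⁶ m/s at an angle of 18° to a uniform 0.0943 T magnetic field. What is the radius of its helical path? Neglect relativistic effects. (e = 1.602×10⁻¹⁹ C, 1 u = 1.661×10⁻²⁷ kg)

v⊥ = v sinθ = 6.45×10⁶·sin18° ≈ 1.993×10⁶ m/s.
r = m v⊥/(|q|B) = (1.883×10⁻²⁸)(1.993×10⁶)/((1.602×10⁻¹⁹)(0.0943)) ≈ 0.0248 m.

r ≈ 0.0248 m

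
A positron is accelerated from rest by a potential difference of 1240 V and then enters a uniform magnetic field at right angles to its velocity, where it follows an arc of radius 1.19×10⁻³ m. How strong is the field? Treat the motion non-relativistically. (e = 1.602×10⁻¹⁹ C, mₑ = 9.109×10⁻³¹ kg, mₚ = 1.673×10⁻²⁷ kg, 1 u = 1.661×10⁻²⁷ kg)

B ≈ 0.0998 T

v = √(2|q|V/m) = √(2·1.602×10⁻¹⁹·1240/9.109×10⁻³¹) ≈ 2.088×10⁷ m/s.
B = mv/(|q|r) = (9.109×10⁻³¹)(2.088×10⁷)/((1.602×10⁻¹⁹)(1.19×10⁻³)) ≈ 0.0998 T.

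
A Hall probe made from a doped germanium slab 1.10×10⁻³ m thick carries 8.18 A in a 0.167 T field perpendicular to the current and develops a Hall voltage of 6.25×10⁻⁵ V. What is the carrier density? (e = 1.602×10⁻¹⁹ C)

n ≈ 1.24×10²⁶ m⁻³

From V_H = IB/(n e t), n = IB/(V_H e t).
n = (8.18)(0.167)/((6.25×10⁻⁵)(1.602×10⁻¹⁹)(1.10×10⁻³)) ≈ 1.24×10²⁶ m⁻³.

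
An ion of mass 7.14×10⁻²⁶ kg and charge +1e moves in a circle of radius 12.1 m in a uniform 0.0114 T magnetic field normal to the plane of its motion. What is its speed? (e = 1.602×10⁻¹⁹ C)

From |q|vB = mv²/r, v = |q|Br/m.
v = (1.602×10⁻¹⁹)(0.0114)(12.1)/7.14×10⁻²⁶ ≈ 3.09×10⁵ m/s.

v ≈ 3.09×10⁵ m/s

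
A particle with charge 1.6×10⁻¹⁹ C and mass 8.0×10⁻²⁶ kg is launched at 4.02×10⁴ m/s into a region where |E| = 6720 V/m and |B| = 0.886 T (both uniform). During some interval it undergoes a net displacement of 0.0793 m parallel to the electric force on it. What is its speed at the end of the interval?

v_f ≈ 6.12×10⁴ m/s

B does no work; ΔKE = |q|E d.
½mv_f² = ½mv₀² + |q|Ed = ½(8.0×10⁻²⁶)(4.02×10⁴)² + (1.6×10⁻¹⁹)(6720)(0.0793) ≈ 6.464×10⁻¹⁷ J + 8.526×10⁻¹⁷ J ≈ 1.499×10⁻¹⁶ J.
v_f = √(2·1.499×10⁻¹⁶/8.0×10⁻²⁶) ≈ 6.12×10⁴ m/s.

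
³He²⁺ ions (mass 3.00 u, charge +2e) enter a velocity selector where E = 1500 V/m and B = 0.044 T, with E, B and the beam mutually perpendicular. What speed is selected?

v = 3.4×10⁴ m/s

For undeflected motion the electric and magnetic forces balance: qE = qvB.
v = E/B = 1500/0.044 = 3.4×10⁴ m/s.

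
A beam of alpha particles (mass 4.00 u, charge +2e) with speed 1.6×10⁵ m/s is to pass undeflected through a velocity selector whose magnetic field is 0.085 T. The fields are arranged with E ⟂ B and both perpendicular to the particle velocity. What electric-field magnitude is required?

E = 1.4×10⁴ V/m

For straight-line motion qE = qvB, so E = vB.
E = 1.6×10⁵ × 0.085 = 1.4×10⁴ V/m.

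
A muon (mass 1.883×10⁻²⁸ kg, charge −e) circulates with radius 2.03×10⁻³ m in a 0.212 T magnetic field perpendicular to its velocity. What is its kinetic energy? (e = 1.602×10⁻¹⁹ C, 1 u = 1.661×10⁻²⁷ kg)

v = |q|Br/m, then KE = ½mv² = (qBr)²/(2m).
v = (1.602×10⁻¹⁹)(0.212)(2.03×10⁻³)/1.883×10⁻²⁸ ≈ 3.661×10⁵ m/s.
KE = ½(1.883×10⁻²⁸)(3.661×10⁵)² ≈ 1.26×10⁻¹⁷ J = 78.8 eV.

KE ≈ 78.8 eV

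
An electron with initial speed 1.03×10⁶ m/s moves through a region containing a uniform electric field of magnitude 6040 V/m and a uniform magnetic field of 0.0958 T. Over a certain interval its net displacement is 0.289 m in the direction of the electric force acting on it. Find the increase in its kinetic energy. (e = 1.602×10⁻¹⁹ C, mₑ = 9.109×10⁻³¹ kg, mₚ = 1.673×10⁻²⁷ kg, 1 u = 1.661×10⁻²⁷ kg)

ΔKE ≈ 2.80×10⁻¹⁶ J

The magnetic force is always ⟂ v and does no work; only the electric force changes KE.
ΔKE = F_E · d = |q|E d = (1.602×10⁻¹⁹)(6040)(0.289) ≈ 2.80×10⁻¹⁶ J.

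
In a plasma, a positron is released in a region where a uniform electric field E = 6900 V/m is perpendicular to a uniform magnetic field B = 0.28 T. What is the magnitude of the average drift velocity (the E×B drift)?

v_d ≈ 2.5×10⁴ m/s

In crossed fields the guiding centre drifts at v_d = |E×B|/B² = E/B, independent of charge and mass.
v_d = 6900/0.28 = 2.5×10⁴ m/s.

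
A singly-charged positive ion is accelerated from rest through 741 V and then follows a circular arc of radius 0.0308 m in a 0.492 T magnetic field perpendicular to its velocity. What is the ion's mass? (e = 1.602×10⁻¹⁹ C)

Combine |q|V = ½mv² and r = mv/(|q|B): eliminate v to get m = qB²r²/(2V).
m = (1.602×10⁻¹⁹)(0.492)²(0.0308)²/(2·741) ≈ 2.48×10⁻²⁶ kg.

m ≈ 2.48×10⁻²⁶ kg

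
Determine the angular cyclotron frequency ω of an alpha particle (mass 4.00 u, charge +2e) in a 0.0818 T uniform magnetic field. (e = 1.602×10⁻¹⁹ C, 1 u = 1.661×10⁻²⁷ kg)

ω ≈ 3.94×10⁶ rad/s

ω = |q|B/m.
ω = (3.204×10⁻¹⁹)(0.0818)/6.644×10⁻²⁷ ≈ 3.94×10⁶ rad/s.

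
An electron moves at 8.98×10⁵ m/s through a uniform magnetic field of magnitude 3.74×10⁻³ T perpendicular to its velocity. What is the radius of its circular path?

r ≈ 1.37×10⁻³ m

The magnetic force provides the centripetal force: |q|vB = mv²/r.
r = mv/(|q|B) = (9.109×10⁻³¹)(8.98×10⁵)/((1.602×10⁻¹⁹)(3.74×10⁻³)) ≈ 1.37×10⁻³ m.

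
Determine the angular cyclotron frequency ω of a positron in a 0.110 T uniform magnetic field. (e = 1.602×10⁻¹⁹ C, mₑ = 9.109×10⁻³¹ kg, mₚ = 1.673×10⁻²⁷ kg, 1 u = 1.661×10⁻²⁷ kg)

ω ≈ 1.93×10¹⁰ rad/s

ω = |q|B/m.
ω = (1.602×10⁻¹⁹)(0.110)/9.109×10⁻³¹ ≈ 1.93×10¹⁰ rad/s.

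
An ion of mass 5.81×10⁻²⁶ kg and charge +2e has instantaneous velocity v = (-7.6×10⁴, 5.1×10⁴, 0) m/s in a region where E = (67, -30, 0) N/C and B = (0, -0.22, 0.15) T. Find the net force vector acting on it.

F ≈ (2.47×10⁻¹⁵, 3.64×10⁻¹⁵, 5.36×10⁻¹⁵) N

v×B = (7650, 1.14×10⁴, 1.67×10⁴) N/C.
E + v×B = (7720, 1.14×10⁴, 1.67×10⁴) N/C.
F = q(E + v×B) = (3.204×10⁻¹⁹ C)·(7720, 1.14×10⁴, 1.67×10⁴) = (2.47×10⁻¹⁵, 3.64×10⁻¹⁵, 5.36×10⁻¹⁵) N.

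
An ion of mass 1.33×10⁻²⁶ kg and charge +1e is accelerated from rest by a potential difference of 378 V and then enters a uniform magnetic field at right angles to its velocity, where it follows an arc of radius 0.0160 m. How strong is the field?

B ≈ 0.495 T

v = √(2|q|V/m) = √(2·1.602×10⁻¹⁹·378/1.33×10⁻²⁶) ≈ 9.543×10⁴ m/s.
B = mv/(|q|r) = (1.33×10⁻²⁶)(9.543×10⁴)/((1.602×10⁻¹⁹)(0.0160)) ≈ 0.495 T.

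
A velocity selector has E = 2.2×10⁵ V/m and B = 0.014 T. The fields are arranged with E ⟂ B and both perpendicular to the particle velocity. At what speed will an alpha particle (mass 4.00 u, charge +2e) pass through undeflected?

v = 1.6×10⁷ m/s

For undeflected motion the electric and magnetic forces balance: qE = qvB.
v = E/B = 2.2×10⁵/0.014 = 1.6×10⁷ m/s.
The result is independent of the particle's charge and mass.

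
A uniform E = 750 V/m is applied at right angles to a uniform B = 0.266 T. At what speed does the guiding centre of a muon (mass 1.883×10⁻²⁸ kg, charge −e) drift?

The E×B drift speed is v_d = E/B.
v_d = 750/0.266 = 2820 m/s.

v_d ≈ 2820 m/s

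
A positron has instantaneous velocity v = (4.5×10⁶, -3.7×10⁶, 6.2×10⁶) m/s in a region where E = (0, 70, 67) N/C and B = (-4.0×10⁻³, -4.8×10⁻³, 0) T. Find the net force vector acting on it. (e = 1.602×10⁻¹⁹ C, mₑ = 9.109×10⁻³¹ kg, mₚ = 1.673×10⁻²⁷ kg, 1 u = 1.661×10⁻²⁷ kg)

v×B = (2.98×10⁴, -2.48×10⁴, -3.64×10⁴) N/C.
E + v×B = (2.98×10⁴, -2.47×10⁴, -3.63×10⁴) N/C.
F = q(E + v×B) = (1.602×10⁻¹⁹ C)·(2.98×10⁴, -2.47×10⁴, -3.63×10⁴) = (4.77×10⁻¹⁵, -3.96×10⁻¹⁵, -5.82×10⁻¹⁵) N.

F ≈ (4.77×10⁻¹⁵, -3.96×10⁻¹⁵, -5.82×10⁻¹⁵) N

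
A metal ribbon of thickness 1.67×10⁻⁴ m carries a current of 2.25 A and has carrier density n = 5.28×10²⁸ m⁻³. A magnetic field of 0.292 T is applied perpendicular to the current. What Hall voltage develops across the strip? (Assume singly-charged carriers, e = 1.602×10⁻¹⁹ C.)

V_H ≈ 4.65×10⁻⁷ V

V_H = IB/(n e t).
V_H = (2.25)(0.292)/((5.28×10²⁸)(1.602×10⁻¹⁹)(1.67×10⁻⁴)) ≈ 4.65×10⁻⁷ V.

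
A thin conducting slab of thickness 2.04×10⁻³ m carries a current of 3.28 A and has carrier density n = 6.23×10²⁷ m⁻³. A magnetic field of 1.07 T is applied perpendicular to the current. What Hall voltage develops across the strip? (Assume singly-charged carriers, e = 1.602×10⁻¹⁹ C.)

V_H = IB/(n e t).
V_H = (3.28)(1.07)/((6.23×10²⁷)(1.602×10⁻¹⁹)(2.04×10⁻³)) ≈ 1.72×10⁻⁶ V.

V_H ≈ 1.72×10⁻⁶ V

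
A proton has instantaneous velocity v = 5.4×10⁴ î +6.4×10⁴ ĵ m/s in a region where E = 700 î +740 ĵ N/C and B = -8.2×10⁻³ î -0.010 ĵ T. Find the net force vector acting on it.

v×B = (0, 0, -15.2) N/C.
E + v×B = (700, 740, -15.2) N/C.
F = q(E + v×B) = (1.602×10⁻¹⁹ C)·(700, 740, -15.2) = (1.12×10⁻¹⁶, 1.19×10⁻¹⁶, -2.44×10⁻¹⁸) N.

F ≈ (1.12×10⁻¹⁶, 1.19×10⁻¹⁶, -2.44×10⁻¹⁸) N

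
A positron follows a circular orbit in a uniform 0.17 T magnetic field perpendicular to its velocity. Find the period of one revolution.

T ≈ 2.1×10⁻¹⁰ s

The cyclotron period depends only on m, q, B: T = 2πm/(|q|B).
T = 2π(9.109×10⁻³¹)/((1.602×10⁻¹⁹)(0.17)) ≈ 2.1×10⁻¹⁰ s.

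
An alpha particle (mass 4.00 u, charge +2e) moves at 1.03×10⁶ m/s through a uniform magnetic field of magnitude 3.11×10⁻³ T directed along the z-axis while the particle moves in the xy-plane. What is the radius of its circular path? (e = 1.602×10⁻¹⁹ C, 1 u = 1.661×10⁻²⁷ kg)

The magnetic force provides the centripetal force: |q|vB = mv²/r.
r = mv/(|q|B) = (6.644×10⁻²⁷)(1.03×10⁶)/((3.204×10⁻¹⁹)(3.11×10⁻³)) ≈ 6.87 m.

r ≈ 6.87 m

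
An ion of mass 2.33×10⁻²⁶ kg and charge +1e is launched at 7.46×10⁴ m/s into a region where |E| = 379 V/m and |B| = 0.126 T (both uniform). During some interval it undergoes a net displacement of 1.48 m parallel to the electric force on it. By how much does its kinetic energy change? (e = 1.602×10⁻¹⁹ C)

The magnetic force is always ⟂ v and does no work; only the electric force changes KE.
ΔKE = F_E · d = |q|E d = (1.602×10⁻¹⁹)(379)(1.48) ≈ 8.99×10⁻¹⁷ J.

ΔKE ≈ 8.99×10⁻¹⁷ J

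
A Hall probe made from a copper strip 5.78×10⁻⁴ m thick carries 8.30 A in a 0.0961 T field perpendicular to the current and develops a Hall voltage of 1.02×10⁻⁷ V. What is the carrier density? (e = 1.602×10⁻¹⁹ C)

From V_H = IB/(n e t), n = IB/(V_H e t).
n = (8.30)(0.0961)/((1.02×10⁻⁷)(1.602×10⁻¹⁹)(5.78×10⁻⁴)) ≈ 8.45×10²⁸ m⁻³.

n ≈ 8.45×10²⁸ m⁻³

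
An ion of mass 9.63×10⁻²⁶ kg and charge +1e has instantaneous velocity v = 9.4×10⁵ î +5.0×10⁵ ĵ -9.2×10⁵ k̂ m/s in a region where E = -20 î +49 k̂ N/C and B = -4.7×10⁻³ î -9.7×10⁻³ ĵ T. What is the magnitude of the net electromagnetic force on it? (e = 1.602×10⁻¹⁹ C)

|F| ≈ 1.92×10⁻¹⁵ N

v×B = (-8920, 4320, -6770) N/C.
E + v×B = (-8940, 4320, -6720) N/C.
F = q(E + v×B) = (1.602×10⁻¹⁹ C)·(-8940, 4320, -6720) = (-1.43×10⁻¹⁵, 6.93×10⁻¹⁶, -1.08×10⁻¹⁵) N.
|F| = 1.92×10⁻¹⁵ N.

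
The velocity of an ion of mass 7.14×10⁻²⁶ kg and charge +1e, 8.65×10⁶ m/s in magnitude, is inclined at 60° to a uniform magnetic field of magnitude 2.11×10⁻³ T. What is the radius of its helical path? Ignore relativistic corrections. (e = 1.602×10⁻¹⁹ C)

v⊥ = v sinθ = 8.65×10⁶·sin60° ≈ 7.491×10⁶ m/s.
r = m v⊥/(|q|B) = (7.14×10⁻²⁶)(7.491×10⁶)/((1.602×10⁻¹⁹)(2.11×10⁻³)) ≈ 1580 m.

r ≈ 1580 m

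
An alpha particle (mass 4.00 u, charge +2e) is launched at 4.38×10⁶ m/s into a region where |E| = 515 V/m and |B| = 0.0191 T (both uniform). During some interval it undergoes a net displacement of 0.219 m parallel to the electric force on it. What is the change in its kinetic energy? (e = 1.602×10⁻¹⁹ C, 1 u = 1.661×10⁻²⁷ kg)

ΔKE ≈ 3.61×10⁻¹⁷ J

The magnetic force is always ⟂ v and does no work; only the electric force changes KE.
ΔKE = F_E · d = |q|E d = (3.204×10⁻¹⁹)(515)(0.219) ≈ 3.61×10⁻¹⁷ J.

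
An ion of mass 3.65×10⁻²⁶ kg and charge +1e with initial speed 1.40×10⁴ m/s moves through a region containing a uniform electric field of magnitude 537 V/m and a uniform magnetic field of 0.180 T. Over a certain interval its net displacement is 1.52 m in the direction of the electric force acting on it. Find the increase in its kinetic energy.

ΔKE ≈ 1.31×10⁻¹⁶ J

The magnetic force is always ⟂ v and does no work; only the electric force changes KE.
ΔKE = F_E · d = |q|E d = (1.602×10⁻¹⁹)(537)(1.52) ≈ 1.31×10⁻¹⁶ J.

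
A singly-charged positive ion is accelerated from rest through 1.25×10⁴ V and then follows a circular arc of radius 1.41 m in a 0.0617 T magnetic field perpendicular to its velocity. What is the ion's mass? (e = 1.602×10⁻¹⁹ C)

m ≈ 4.85×10⁻²⁶ kg

Combine |q|V = ½mv² and r = mv/(|q|B): eliminate v to get m = qB²r²/(2V).
m = (1.602×10⁻¹⁹)(0.0617)²(1.41)²/(2·1.25×10⁴) ≈ 4.85×10⁻²⁶ kg.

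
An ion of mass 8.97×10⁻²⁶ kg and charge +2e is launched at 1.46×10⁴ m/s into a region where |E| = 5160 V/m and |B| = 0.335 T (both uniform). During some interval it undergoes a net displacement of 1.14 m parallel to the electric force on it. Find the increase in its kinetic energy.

The magnetic force is always ⟂ v and does no work; only the electric force changes KE.
ΔKE = F_E · d = |q|E d = (3.204×10⁻¹⁹)(5160)(1.14) ≈ 1.88×10⁻¹⁵ J.

ΔKE ≈ 1.88×10⁻¹⁵ J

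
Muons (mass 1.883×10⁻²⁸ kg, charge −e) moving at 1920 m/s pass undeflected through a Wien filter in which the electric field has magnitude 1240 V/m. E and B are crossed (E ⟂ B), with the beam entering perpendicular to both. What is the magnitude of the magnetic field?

B = 0.646 T

Balance of forces in the selector: qE = qvB ⇒ B = E/v.
B = 1240/1920 = 0.646 T.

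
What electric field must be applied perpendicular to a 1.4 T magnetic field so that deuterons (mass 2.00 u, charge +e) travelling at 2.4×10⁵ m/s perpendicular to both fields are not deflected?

E = 3.4×10⁵ V/m

For straight-line motion qE = qvB, so E = vB.
E = 2.4×10⁵ × 1.4 = 3.4×10⁵ V/m.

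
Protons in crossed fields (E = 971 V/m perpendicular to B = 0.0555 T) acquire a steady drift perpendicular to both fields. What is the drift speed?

The E×B drift speed is v_d = E/B.
v_d = 971/0.0555 = 1.75×10⁴ m/s.

v_d ≈ 1.75×10⁴ m/s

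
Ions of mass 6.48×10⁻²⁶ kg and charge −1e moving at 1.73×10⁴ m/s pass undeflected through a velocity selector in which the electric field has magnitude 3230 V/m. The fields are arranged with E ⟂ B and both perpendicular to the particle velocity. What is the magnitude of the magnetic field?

B = 0.187 T

Balance of forces in the selector: qE = qvB ⇒ B = E/v.
B = 3230/1.73×10⁴ = 0.187 T.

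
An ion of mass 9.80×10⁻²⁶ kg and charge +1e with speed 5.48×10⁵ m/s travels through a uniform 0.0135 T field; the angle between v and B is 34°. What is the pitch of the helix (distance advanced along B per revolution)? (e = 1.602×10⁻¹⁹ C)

v∥ = v cosθ = 5.48×10⁵·cos34° ≈ 4.543×10⁵ m/s.
T = 2πm/(|q|B) = 2π(9.80×10⁻²⁶)/((1.602×10⁻¹⁹)(0.0135)) ≈ 2.847×10⁻⁴ s.
pitch = v∥ T = (4.543×10⁵)(2.847×10⁻⁴) ≈ 129 m.

p ≈ 129 m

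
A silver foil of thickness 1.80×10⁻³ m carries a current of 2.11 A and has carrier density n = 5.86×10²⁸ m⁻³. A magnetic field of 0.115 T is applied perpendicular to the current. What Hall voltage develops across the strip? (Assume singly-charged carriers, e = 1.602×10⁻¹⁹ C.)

V_H ≈ 1.44×10⁻⁸ V

V_H = IB/(n e t).
V_H = (2.11)(0.115)/((5.86×10²⁸)(1.602×10⁻¹⁹)(1.80×10⁻³)) ≈ 1.44×10⁻⁸ V.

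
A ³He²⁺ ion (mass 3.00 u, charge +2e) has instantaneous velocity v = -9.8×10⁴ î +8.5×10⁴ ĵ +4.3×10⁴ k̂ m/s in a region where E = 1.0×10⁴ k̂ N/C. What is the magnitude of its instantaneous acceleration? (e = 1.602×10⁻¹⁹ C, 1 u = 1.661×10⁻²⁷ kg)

Only an electric field acts, so F = qE = (3.204×10⁻¹⁹ C)·(0, 0, 1.00×10⁴) = (0, 0, 3.20×10⁻¹⁵) N.
|a| = |F|/m = 3.204×10⁻¹⁵/4.983×10⁻²⁷ ≈ 6.43×10¹¹ m/s².

|a| ≈ 6.43×10¹¹ m/s²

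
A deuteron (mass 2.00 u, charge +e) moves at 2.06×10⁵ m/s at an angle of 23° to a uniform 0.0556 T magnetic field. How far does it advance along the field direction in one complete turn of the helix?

p ≈ 0.444 m

v∥ = v cosθ = 2.06×10⁵·cos23° ≈ 1.896×10⁵ m/s.
T = 2πm/(|q|B) = 2π(3.322×10⁻²⁷)/((1.602×10⁻¹⁹)(0.0556)) ≈ 2.343×10⁻⁶ s.
pitch = v∥ T = (1.896×10⁵)(2.343×10⁻⁶) ≈ 0.444 m.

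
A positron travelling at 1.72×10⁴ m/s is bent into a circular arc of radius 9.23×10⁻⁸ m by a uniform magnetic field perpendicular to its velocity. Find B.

B ≈ 1.06 T

From |q|vB = mv²/r, B = mv/(|q|r).
B = (9.109×10⁻³¹)(1.72×10⁴)/((1.602×10⁻¹⁹)(9.23×10⁻⁸)) ≈ 1.06 T.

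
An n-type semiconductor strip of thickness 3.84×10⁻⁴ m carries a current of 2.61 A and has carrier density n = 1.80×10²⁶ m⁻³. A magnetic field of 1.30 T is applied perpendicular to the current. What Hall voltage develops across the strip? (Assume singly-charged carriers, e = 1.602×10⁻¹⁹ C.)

V_H ≈ 3.06×10⁻⁴ V

V_H = IB/(n e t).
V_H = (2.61)(1.30)/((1.80×10²⁶)(1.602×10⁻¹⁹)(3.84×10⁻⁴)) ≈ 3.06×10⁻⁴ V.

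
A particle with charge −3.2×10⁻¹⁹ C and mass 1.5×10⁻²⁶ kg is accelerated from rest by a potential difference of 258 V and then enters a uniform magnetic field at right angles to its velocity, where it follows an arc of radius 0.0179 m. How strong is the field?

B ≈ 0.275 T

v = √(2|q|V/m) = √(2·3.2×10⁻¹⁹·258/1.5×10⁻²⁶) ≈ 1.049×10⁵ m/s.
B = mv/(|q|r) = (1.5×10⁻²⁶)(1.049×10⁵)/((3.2×10⁻¹⁹)(0.0179)) ≈ 0.275 T.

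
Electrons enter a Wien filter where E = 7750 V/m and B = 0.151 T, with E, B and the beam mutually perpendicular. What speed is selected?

v = 5.13×10⁴ m/s

Zero net Lorentz force requires |qE| = |q v×B|, i.e. E = vB.
v = E/B = 7750/0.151 = 5.13×10⁴ m/s.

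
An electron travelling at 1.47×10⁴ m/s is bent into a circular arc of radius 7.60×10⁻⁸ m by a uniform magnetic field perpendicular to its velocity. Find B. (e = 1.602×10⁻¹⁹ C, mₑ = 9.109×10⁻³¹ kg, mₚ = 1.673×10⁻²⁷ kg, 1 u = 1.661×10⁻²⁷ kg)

From |q|vB = mv²/r, B = mv/(|q|r).
B = (9.109×10⁻³¹)(1.47×10⁴)/((1.602×10⁻¹⁹)(7.60×10⁻⁸)) ≈ 1.10 T.

B ≈ 1.10 T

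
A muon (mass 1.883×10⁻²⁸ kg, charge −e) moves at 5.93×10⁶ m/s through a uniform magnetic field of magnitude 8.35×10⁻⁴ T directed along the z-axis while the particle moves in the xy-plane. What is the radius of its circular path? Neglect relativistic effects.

r ≈ 8.35 m

The magnetic force provides the centripetal force: |q|vB = mv²/r.
r = mv/(|q|B) = (1.883×10⁻²⁸)(5.93×10⁶)/((1.602×10⁻¹⁹)(8.35×10⁻⁴)) ≈ 8.35 m.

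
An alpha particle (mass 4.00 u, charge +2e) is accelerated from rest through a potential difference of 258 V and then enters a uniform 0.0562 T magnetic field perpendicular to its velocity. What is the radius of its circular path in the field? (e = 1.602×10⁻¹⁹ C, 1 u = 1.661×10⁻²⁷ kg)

r ≈ 0.0582 m

Acceleration: |q|V = ½mv² ⇒ v = √(2|q|V/m) = √(2·3.204×10⁻¹⁹·258/6.644×10⁻²⁷) ≈ 1.577×10⁵ m/s.
In the field: r = mv/(|q|B) = (6.644×10⁻²⁷)(1.577×10⁵)/((3.204×10⁻¹⁹)(0.0562)) ≈ 0.0582 m.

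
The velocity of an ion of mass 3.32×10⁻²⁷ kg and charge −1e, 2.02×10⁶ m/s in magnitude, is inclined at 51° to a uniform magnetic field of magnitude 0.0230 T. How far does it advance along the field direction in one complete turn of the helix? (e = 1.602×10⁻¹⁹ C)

v∥ = v cosθ = 2.02×10⁶·cos51° ≈ 1.271×10⁶ m/s.
T = 2πm/(|q|B) = 2π(3.32×10⁻²⁷)/((1.602×10⁻¹⁹)(0.0230)) ≈ 5.661×10⁻⁶ s.
pitch = v∥ T = (1.271×10⁶)(5.661×10⁻⁶) ≈ 7.20 m.

p ≈ 7.20 m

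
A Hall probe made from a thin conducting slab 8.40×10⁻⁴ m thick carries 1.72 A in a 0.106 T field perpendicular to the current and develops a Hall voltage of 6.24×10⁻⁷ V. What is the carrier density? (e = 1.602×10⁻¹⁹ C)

n ≈ 2.17×10²⁷ m⁻³

From V_H = IB/(n e t), n = IB/(V_H e t).
n = (1.72)(0.106)/((6.24×10⁻⁷)(1.602×10⁻¹⁹)(8.40×10⁻⁴)) ≈ 2.17×10²⁷ m⁻³.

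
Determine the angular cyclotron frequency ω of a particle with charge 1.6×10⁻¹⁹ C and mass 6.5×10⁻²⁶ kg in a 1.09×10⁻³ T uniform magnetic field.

ω ≈ 2680 rad/s

ω = |q|B/m.
ω = (1.6×10⁻¹⁹)(1.09×10⁻³)/6.5×10⁻²⁶ ≈ 2680 rad/s.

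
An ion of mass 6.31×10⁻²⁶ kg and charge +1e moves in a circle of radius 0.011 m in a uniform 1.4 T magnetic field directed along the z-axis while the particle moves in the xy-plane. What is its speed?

From |q|vB = mv²/r, v = |q|Br/m.
v = (1.602×10⁻¹⁹)(1.4)(0.011)/6.31×10⁻²⁶ ≈ 3.9×10⁴ m/s.

v ≈ 3.9×10⁴ m/s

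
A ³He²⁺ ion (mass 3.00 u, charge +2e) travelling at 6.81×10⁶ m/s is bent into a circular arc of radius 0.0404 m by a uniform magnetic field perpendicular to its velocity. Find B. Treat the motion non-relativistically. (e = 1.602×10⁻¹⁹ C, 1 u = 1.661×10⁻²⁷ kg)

B ≈ 2.62 T

From |q|vB = mv²/r, B = mv/(|q|r).
B = (4.983×10⁻²⁷)(6.81×10⁶)/((3.204×10⁻¹⁹)(0.0404)) ≈ 2.62 T.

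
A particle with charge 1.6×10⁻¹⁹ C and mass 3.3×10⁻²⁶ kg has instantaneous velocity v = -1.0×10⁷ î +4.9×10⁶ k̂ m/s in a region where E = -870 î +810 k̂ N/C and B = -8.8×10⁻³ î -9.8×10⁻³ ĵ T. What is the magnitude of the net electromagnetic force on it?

|F| ≈ 1.88×10⁻¹⁴ N

v×B = (4.80×10⁴, -4.31×10⁴, 9.80×10⁴) N/C.
E + v×B = (4.72×10⁴, -4.31×10⁴, 9.88×10⁴) N/C.
F = q(E + v×B) = (1.6×10⁻¹⁹ C)·(4.72×10⁴, -4.31×10⁴, 9.88×10⁴) = (7.54×10⁻¹⁵, -6.90×10⁻¹⁵, 1.58×10⁻¹⁴) N.
|F| = 1.88×10⁻¹⁴ N.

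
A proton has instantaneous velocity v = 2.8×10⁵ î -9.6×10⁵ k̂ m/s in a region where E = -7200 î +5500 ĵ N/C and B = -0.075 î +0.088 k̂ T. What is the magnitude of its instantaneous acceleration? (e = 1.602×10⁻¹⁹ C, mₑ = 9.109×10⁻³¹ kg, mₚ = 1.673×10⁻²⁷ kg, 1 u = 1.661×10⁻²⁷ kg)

|a| ≈ 5.11×10¹² m/s²

v×B = (0, 4.74×10⁴, 0) N/C.
E + v×B = (-7200, 5.29×10⁴, 0) N/C.
F = q(E + v×B) = (1.602×10⁻¹⁹ C)·(-7200, 5.29×10⁴, 0) = (-1.15×10⁻¹⁵, 8.47×10⁻¹⁵, 0) N.
|a| = |F|/m = 8.546×10⁻¹⁵/1.673×10⁻²⁷ ≈ 5.11×10¹² m/s².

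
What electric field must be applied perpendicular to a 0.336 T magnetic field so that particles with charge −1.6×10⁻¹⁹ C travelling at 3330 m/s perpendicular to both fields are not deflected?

For straight-line motion qE = qvB, so E = vB.
E = 3330 × 0.336 = 1120 V/m.

E = 1120 V/m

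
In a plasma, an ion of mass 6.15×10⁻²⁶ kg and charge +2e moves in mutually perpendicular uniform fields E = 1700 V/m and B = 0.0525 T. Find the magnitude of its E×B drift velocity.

v_d ≈ 3.24×10⁴ m/s

The E×B drift speed is v_d = E/B.
v_d = 1700/0.0525 = 3.24×10⁴ m/s.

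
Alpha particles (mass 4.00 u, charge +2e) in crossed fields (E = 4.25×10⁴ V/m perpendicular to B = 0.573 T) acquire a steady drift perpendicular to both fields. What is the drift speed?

v_d ≈ 7.42×10⁴ m/s

The steady drift has the magnetic force balancing the electric force, so v_d = E/B.
v_d = 4.25×10⁴/0.573 = 7.42×10⁴ m/s.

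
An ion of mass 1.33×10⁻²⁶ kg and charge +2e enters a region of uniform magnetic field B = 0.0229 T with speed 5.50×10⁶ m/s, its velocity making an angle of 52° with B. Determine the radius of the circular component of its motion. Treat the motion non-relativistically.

r ≈ 7.86 m

v⊥ = v sinθ = 5.50×10⁶·sin52° ≈ 4.334×10⁶ m/s.
r = m v⊥/(|q|B) = (1.33×10⁻²⁶)(4.334×10⁶)/((3.204×10⁻¹⁹)(0.0229)) ≈ 7.86 m.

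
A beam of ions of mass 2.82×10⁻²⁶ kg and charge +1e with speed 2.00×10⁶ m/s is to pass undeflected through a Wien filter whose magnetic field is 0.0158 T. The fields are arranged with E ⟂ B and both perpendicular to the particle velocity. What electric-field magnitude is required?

E = 3.16×10⁴ V/m

For straight-line motion qE = qvB, so E = vB.
E = 2.00×10⁶ × 0.0158 = 3.16×10⁴ V/m.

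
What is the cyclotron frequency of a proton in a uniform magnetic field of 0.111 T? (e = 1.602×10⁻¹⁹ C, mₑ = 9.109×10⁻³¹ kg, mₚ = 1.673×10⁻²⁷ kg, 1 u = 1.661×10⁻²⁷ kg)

f ≈ 1.69×10⁶ Hz

f = |q|B/(2πm).
f = (1.602×10⁻¹⁹)(0.111)/(2π·1.673×10⁻²⁷) ≈ 1.69×10⁶ Hz.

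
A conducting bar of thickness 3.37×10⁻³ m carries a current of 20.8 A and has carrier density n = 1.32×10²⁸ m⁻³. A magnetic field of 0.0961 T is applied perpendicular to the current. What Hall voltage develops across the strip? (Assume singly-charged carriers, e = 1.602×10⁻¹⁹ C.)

V_H ≈ 2.80×10⁻⁷ V

V_H = IB/(n e t).
V_H = (20.8)(0.0961)/((1.32×10²⁸)(1.602×10⁻¹⁹)(3.37×10⁻³)) ≈ 2.80×10⁻⁷ V.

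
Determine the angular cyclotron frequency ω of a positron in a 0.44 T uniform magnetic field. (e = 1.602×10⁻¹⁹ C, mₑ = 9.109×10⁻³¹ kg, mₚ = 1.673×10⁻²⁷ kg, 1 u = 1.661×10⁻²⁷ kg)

ω ≈ 7.7×10¹⁰ rad/s

ω = |q|B/m.
ω = (1.602×10⁻¹⁹)(0.44)/9.109×10⁻³¹ ≈ 7.7×10¹⁰ rad/s.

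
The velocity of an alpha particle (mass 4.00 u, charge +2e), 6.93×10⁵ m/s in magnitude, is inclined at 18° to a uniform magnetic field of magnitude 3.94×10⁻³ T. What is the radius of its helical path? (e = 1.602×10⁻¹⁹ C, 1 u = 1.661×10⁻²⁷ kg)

r ≈ 1.13 m

v⊥ = v sinθ = 6.93×10⁵·sin18° ≈ 2.141×10⁵ m/s.
r = m v⊥/(|q|B) = (6.644×10⁻²⁷)(2.141×10⁵)/((3.204×10⁻¹⁹)(3.94×10⁻³)) ≈ 1.13 m.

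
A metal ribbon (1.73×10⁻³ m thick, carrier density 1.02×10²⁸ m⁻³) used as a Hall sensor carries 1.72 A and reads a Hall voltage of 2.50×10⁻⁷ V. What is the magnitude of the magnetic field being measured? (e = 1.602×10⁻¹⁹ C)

From V_H = IB/(n e t), B = V_H n e t / I.
B = (2.50×10⁻⁷)(1.02×10²⁸)(1.602×10⁻¹⁹)(1.73×10⁻³)/1.72 ≈ 0.411 T.

B ≈ 0.411 T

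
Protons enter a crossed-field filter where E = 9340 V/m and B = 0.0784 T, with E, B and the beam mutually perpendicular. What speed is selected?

v = 1.19×10⁵ m/s

Straight-line motion ⇒ electric and magnetic forces cancel, so E = vB.
v = E/B = 9340/0.0784 = 1.19×10⁵ m/s.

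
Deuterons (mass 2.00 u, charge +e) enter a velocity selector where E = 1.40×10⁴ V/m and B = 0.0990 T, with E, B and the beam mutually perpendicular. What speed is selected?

v = 1.41×10⁵ m/s

Zero net Lorentz force requires |qE| = |q v×B|, i.e. E = vB.
v = E/B = 1.40×10⁴/0.0990 = 1.41×10⁵ m/s.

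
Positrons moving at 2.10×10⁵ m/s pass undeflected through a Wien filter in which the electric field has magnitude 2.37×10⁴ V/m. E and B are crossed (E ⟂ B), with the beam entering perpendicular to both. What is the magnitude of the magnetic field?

Balance of forces in the selector: qE = qvB ⇒ B = E/v.
B = 2.37×10⁴/2.10×10⁵ = 0.113 T.

B = 0.113 T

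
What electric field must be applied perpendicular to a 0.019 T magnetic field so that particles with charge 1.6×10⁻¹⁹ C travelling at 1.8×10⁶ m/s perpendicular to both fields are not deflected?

For straight-line motion qE = qvB, so E = vB.
E = 1.8×10⁶ × 0.019 = 3.4×10⁴ V/m.

E = 3.4×10⁴ V/m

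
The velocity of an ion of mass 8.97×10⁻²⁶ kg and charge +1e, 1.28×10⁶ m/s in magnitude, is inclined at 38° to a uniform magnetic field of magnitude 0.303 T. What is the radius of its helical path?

r ≈ 1.46 m

v⊥ = v sinθ = 1.28×10⁶·sin38° ≈ 7.880×10⁵ m/s.
r = m v⊥/(|q|B) = (8.97×10⁻²⁶)(7.880×10⁵)/((1.602×10⁻¹⁹)(0.303)) ≈ 1.46 m.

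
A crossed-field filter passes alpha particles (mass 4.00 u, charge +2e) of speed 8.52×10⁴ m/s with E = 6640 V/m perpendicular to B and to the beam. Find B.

Balance of forces in the selector: qE = qvB ⇒ B = E/v.
B = 6640/8.52×10⁴ = 0.0779 T.

B = 0.0779 T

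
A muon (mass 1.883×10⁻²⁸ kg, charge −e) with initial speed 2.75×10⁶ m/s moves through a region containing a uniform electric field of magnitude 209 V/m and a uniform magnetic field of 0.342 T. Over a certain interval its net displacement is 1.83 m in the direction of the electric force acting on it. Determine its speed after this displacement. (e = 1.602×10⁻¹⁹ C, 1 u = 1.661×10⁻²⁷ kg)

B does no work; ΔKE = |q|E d.
½mv_f² = ½mv₀² + |q|Ed = ½(1.883×10⁻²⁸)(2.75×10⁶)² + (1.602×10⁻¹⁹)(209)(1.83) ≈ 7.120×10⁻¹⁶ J + 6.127×10⁻¹⁷ J ≈ 7.733×10⁻¹⁶ J.
v_f = √(2·7.733×10⁻¹⁶/1.883×10⁻²⁸) ≈ 2.87×10⁶ m/s.

v_f ≈ 2.87×10⁶ m/s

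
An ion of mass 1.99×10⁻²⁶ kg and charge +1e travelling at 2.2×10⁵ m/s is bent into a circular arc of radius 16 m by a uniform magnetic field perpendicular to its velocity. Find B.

From |q|vB = mv²/r, B = mv/(|q|r).
B = (1.99×10⁻²⁶)(2.2×10⁵)/((1.602×10⁻¹⁹)(16)) ≈ 1.7×10⁻³ T.

B ≈ 1.7×10⁻³ T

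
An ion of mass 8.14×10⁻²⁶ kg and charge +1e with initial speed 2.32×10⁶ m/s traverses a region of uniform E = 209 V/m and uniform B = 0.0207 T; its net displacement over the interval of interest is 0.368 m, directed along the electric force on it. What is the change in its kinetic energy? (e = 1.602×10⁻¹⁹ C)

ΔKE ≈ 1.23×10⁻¹⁷ J

The magnetic force is always ⟂ v and does no work; only the electric force changes KE.
ΔKE = F_E · d = |q|E d = (1.602×10⁻¹⁹)(209)(0.368) ≈ 1.23×10⁻¹⁷ J.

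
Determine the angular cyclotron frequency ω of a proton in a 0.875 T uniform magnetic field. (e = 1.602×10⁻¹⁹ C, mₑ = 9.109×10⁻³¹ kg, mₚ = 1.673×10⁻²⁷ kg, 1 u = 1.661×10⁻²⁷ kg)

ω = |q|B/m.
ω = (1.602×10⁻¹⁹)(0.875)/1.673×10⁻²⁷ ≈ 8.38×10⁷ rad/s.

ω ≈ 8.38×10⁷ rad/s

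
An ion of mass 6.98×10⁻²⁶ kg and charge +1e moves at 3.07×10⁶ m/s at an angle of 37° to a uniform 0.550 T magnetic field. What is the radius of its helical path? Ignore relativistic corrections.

r ≈ 1.46 m

v⊥ = v sinθ = 3.07×10⁶·sin37° ≈ 1.848×10⁶ m/s.
r = m v⊥/(|q|B) = (6.98×10⁻²⁶)(1.848×10⁶)/((1.602×10⁻¹⁹)(0.550)) ≈ 1.46 m.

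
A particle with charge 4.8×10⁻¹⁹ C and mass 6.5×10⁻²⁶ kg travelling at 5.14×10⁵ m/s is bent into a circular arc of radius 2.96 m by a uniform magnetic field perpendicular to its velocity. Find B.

B ≈ 0.0235 T

From |q|vB = mv²/r, B = mv/(|q|r).
B = (6.5×10⁻²⁶)(5.14×10⁵)/((4.8×10⁻¹⁹)(2.96)) ≈ 0.0235 T.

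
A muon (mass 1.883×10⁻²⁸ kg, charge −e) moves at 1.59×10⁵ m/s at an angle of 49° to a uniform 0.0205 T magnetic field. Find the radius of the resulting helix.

r ≈ 6.88×10⁻³ m

v⊥ = v sinθ = 1.59×10⁵·sin49° ≈ 1.200×10⁵ m/s.
r = m v⊥/(|q|B) = (1.883×10⁻²⁸)(1.200×10⁵)/((1.602×10⁻¹⁹)(0.0205)) ≈ 6.88×10⁻³ m.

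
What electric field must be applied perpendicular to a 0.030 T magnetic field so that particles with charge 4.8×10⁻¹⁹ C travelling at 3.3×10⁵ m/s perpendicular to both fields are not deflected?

E = 9900 V/m

For straight-line motion qE = qvB, so E = vB.
E = 3.3×10⁵ × 0.030 = 9900 V/m.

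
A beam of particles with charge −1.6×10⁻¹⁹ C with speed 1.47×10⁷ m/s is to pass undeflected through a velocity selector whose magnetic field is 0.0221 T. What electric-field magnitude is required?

For straight-line motion qE = qvB, so E = vB.
E = 1.47×10⁷ × 0.0221 = 3.25×10⁵ V/m.

E = 3.25×10⁵ V/m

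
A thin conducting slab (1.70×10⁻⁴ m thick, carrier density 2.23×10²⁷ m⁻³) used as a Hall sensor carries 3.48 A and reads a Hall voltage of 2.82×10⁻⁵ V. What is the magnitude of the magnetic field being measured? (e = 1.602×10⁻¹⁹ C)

From V_H = IB/(n e t), B = V_H n e t / I.
B = (2.82×10⁻⁵)(2.23×10²⁷)(1.602×10⁻¹⁹)(1.70×10⁻⁴)/3.48 ≈ 0.492 T.

B ≈ 0.492 T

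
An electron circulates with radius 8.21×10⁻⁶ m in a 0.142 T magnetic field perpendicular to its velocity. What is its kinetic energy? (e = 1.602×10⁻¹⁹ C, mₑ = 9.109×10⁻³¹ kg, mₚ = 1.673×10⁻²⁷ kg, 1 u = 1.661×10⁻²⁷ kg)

v = |q|Br/m, then KE = ½mv² = (qBr)²/(2m).
v = (1.602×10⁻¹⁹)(0.142)(8.21×10⁻⁶)/9.109×10⁻³¹ ≈ 2.050×10⁵ m/s.
KE = ½(9.109×10⁻³¹)(2.050×10⁵)² ≈ 1.91×10⁻²⁰ J.

KE ≈ 1.91×10⁻²⁰ J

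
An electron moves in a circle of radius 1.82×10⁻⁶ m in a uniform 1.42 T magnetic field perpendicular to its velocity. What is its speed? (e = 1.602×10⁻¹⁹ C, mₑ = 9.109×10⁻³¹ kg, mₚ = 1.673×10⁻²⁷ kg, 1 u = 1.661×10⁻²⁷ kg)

v ≈ 4.55×10⁵ m/s

From |q|vB = mv²/r, v = |q|Br/m.
v = (1.602×10⁻¹⁹)(1.42)(1.82×10⁻⁶)/9.109×10⁻³¹ ≈ 4.55×10⁵ m/s.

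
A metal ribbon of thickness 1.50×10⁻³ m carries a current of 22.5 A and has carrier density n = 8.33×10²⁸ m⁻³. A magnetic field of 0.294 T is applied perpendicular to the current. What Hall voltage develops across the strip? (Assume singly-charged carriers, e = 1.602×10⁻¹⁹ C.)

V_H ≈ 3.30×10⁻⁷ V

V_H = IB/(n e t).
V_H = (22.5)(0.294)/((8.33×10²⁸)(1.602×10⁻¹⁹)(1.50×10⁻³)) ≈ 3.30×10⁻⁷ V.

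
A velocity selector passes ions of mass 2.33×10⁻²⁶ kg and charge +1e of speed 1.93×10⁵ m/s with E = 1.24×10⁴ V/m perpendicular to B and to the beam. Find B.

B = 0.0642 T

Balance of forces in the selector: qE = qvB ⇒ B = E/v.
B = 1.24×10⁴/1.93×10⁵ = 0.0642 T.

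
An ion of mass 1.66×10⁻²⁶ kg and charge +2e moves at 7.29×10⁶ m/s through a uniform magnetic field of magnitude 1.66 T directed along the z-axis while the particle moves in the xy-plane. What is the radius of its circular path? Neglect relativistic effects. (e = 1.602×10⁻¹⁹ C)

The magnetic force provides the centripetal force: |q|vB = mv²/r.
r = mv/(|q|B) = (1.66×10⁻²⁶)(7.29×10⁶)/((3.204×10⁻¹⁹)(1.66)) ≈ 0.228 m.

r ≈ 0.228 m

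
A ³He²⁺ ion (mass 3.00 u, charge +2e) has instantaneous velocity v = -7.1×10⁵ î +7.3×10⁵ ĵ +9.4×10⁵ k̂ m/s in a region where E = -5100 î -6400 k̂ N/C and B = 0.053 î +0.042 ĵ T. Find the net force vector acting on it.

F ≈ (-1.43×10⁻¹⁴, 1.60×10⁻¹⁴, -2.40×10⁻¹⁴) N

v×B = (-3.95×10⁴, 4.98×10⁴, -6.85×10⁴) N/C.
E + v×B = (-4.46×10⁴, 4.98×10⁴, -7.49×10⁴) N/C.
F = q(E + v×B) = (3.204×10⁻¹⁹ C)·(-4.46×10⁴, 4.98×10⁴, -7.49×10⁴) = (-1.43×10⁻¹⁴, 1.60×10⁻¹⁴, -2.40×10⁻¹⁴) N.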